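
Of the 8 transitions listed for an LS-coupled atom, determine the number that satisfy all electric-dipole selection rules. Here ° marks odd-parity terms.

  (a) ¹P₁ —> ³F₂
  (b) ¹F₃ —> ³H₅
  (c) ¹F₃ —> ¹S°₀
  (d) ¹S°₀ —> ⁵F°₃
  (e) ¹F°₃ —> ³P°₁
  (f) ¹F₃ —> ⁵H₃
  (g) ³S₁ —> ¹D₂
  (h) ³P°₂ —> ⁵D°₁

(a) forbidden (parity, ΔS, ΔL fail)
(b) forbidden (parity, ΔS, ΔL, ΔJ fail)
(c) forbidden (ΔL, ΔJ fail)
(d) forbidden (parity, ΔS, ΔL, ΔJ fail)
(e) forbidden (parity, ΔS, ΔL, ΔJ fail)
(f) forbidden (parity, ΔS, ΔL fail)
(g) forbidden (parity, ΔS, ΔL fail)
(h) forbidden (parity, ΔS fail)
Total allowed: 0 of 8.

0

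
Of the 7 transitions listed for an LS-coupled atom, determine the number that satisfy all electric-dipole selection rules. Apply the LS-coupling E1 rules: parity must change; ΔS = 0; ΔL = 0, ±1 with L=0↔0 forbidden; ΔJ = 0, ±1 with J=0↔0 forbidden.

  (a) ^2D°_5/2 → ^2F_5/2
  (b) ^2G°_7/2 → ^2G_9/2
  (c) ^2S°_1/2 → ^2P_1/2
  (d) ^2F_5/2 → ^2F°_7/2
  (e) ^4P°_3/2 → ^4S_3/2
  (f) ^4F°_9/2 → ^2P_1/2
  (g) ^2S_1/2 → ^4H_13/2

(a) allowed
(b) allowed
(c) allowed
(d) allowed
(e) allowed
(f) forbidden (ΔS, ΔL, ΔJ fail)
(g) forbidden (parity, ΔS, ΔL, ΔJ fail)
Total allowed: 5 of 7.

5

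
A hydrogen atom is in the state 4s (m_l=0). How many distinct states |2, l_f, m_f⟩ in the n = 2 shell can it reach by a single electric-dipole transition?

3

E1 requires Δl = ±1, so l_f ∈ {-1, 1}; with 0 ≤ l_f ≤ n_f−1 = 1, the allowed l_f values are {1}.
For l_f = 1: m_f ∈ {m_i−1, m_i, m_i+1} ∩ [−1, 1] = {-1, 0, 1} → 3 states.
Total: 3.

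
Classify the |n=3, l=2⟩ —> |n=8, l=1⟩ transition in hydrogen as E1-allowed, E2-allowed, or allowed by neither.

E1

Δl = 1 − 2 = -1; l_i + l_f = 3.
E1 (Δl = ±1): satisfied.
E2 (Δl = 0,±2, l_i+l_f ≥ 2): not satisfied.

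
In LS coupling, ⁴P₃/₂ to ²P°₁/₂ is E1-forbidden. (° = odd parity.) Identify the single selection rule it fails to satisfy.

Reading off the term symbols: S 3/2→1/2, L 1→1, J 3/2→1/2, parity even→odd.
Parity must change: even → odd — passes.
ΔS = 0: S: 3/2 → 1/2 — fails.
ΔL = 0, ±1 (not L=0↔0): L: 1 → 1, ΔL = +0 — passes.
ΔJ = 0, ±1 (not J=0↔0): J: 3/2 → 1/2, ΔJ = -1 — passes.

the ΔS = 0 rule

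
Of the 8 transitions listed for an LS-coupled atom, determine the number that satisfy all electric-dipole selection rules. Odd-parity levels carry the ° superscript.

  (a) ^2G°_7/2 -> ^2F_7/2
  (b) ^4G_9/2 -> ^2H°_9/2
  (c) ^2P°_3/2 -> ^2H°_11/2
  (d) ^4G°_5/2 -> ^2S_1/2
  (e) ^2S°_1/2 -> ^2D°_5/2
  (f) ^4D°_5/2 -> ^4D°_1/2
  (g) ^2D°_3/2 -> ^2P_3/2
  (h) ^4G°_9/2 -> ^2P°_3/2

(a) allowed
(b) forbidden (ΔS fails)
(c) forbidden (parity, ΔL, ΔJ fail)
(d) forbidden (ΔS, ΔL, ΔJ fail)
(e) forbidden (parity, ΔL, ΔJ fail)
(f) forbidden (parity, ΔJ fail)
(g) allowed
(h) forbidden (parity, ΔS, ΔL, ΔJ fail)
Total allowed: 2 of 8.

2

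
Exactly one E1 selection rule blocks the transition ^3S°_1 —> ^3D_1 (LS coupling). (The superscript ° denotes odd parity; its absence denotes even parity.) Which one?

the ΔL = 0, ±1 rule

Parity must change: odd → even — ok.
ΔS = 0: S: 1 → 1 — ok.
ΔL = 0, ±1 (not L=0↔0): L: 0 → 2, ΔL = +2 — fails.
ΔJ = 0, ±1 (not J=0↔0): J: 1 → 1, ΔJ = +0 — ok.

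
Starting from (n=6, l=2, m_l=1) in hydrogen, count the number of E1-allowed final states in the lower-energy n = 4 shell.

5

E1 requires Δl = ±1, so l_f ∈ {1, 3}; with 0 ≤ l_f ≤ n_f−1 = 3, the allowed l_f values are {1, 3}.
For l_f = 1: m_f ∈ {m_i−1, m_i, m_i+1} ∩ [−1, 1] = {0, 1} → 2 states.
For l_f = 3: m_f ∈ {m_i−1, m_i, m_i+1} ∩ [−3, 3] = {0, 1, 2} → 3 states.
Total: 5.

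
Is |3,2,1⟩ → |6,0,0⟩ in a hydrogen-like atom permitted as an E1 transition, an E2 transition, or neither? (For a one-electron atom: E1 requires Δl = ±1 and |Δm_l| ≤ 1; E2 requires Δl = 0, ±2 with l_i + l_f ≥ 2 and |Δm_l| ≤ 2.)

Δl = 0 − 2 = -2; l_i + l_f = 2.
Δm_l = -1.
E1 (Δl = ±1, |Δm_l| ≤ 1): not satisfied.
E2 (Δl = 0,±2, l_i+l_f ≥ 2, |Δm_l| ≤ 2): satisfied.

E2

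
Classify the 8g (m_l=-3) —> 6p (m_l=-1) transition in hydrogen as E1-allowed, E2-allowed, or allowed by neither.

Δl = 1 − 4 = -3; l_i + l_f = 5.
Δm_l = +2.
E1 (Δl = ±1, |Δm_l| ≤ 1): not satisfied.
E2 (Δl = 0,±2, l_i+l_f ≥ 2, |Δm_l| ≤ 2): not satisfied.

neither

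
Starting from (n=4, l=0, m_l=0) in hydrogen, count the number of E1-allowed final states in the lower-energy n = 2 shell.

3

E1 requires Δl = ±1, so l_f ∈ {-1, 1}; with 0 ≤ l_f ≤ n_f−1 = 1, the allowed l_f values are {1}.
For l_f = 1: m_f ∈ {m_i−1, m_i, m_i+1} ∩ [−1, 1] = {-1, 0, 1} → 3 states.
Total: 3.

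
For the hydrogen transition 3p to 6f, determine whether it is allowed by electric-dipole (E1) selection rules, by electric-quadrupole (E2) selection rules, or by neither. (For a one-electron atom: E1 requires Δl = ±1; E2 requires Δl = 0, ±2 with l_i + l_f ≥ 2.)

E2

Δl = 3 − 1 = +2; l_i + l_f = 4.
E1 (Δl = ±1): not satisfied.
E2 (Δl = 0,±2, l_i+l_f ≥ 2): satisfied.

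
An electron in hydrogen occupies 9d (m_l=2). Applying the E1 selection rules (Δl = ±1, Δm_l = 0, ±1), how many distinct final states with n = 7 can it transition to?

4

E1 requires Δl = ±1, so l_f ∈ {1, 3}; with 0 ≤ l_f ≤ n_f−1 = 6, the allowed l_f values are {1, 3}.
For l_f = 1: m_f ∈ {m_i−1, m_i, m_i+1} ∩ [−1, 1] = {1} → 1 state.
For l_f = 3: m_f ∈ {m_i−1, m_i, m_i+1} ∩ [−3, 3] = {1, 2, 3} → 3 states.
Total: 4.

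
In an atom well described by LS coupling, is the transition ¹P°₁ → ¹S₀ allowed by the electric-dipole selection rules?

allowed

ΔJ = 0, ±1 (not J=0↔0): J: 1 → 0, ΔJ = -1 — ok.
ΔS = 0: S: 0 → 0 — ok.
ΔL = 0, ±1 (not L=0↔0): L: 1 → 0, ΔL = -1 — ok.
Parity must change: odd → even — ok.
All four E1 rules are satisfied.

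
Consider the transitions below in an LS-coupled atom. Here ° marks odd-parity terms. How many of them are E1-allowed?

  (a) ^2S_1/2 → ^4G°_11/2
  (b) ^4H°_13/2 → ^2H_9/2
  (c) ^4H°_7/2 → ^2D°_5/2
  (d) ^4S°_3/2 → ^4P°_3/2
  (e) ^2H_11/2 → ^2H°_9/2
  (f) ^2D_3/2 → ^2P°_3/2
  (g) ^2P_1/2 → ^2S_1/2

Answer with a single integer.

(a) forbidden (ΔS, ΔL, ΔJ fail)
(b) forbidden (ΔS, ΔJ fail)
(c) forbidden (parity, ΔS, ΔL fail)
(d) forbidden (parity fails)
(e) allowed
(f) allowed
(g) forbidden (parity fails)
Total allowed: 2 of 7.

2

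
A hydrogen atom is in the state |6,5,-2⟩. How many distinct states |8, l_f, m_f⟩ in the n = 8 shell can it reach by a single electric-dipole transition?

6

E1 requires Δl = ±1, so l_f ∈ {4, 6}; with 0 ≤ l_f ≤ n_f−1 = 7, the allowed l_f values are {4, 6}.
For l_f = 4: m_f ∈ {m_i−1, m_i, m_i+1} ∩ [−4, 4] = {-3, -2, -1} → 3 states.
For l_f = 6: m_f ∈ {m_i−1, m_i, m_i+1} ∩ [−6, 6] = {-3, -2, -1} → 3 states.
Total: 6.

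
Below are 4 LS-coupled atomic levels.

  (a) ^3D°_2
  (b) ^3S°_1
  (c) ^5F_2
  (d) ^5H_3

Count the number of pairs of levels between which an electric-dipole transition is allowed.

0

(a)–(b): forbidden (parity, ΔL).
(a)–(c): forbidden (ΔS).
(a)–(d): forbidden (ΔS, ΔL).
(b)–(c): forbidden (ΔS, ΔL).
(b)–(d): forbidden (ΔS, ΔL, ΔJ).
(c)–(d): forbidden (parity, ΔL).
Allowed pairs: 0 of 6.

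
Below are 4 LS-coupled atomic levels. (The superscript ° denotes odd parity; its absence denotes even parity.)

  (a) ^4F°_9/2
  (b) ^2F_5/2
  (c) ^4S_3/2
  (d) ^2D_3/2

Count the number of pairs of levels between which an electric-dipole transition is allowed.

0

(a)–(b): forbidden (ΔS, ΔJ).
(a)–(c): forbidden (ΔL, ΔJ).
(a)–(d): forbidden (ΔS, ΔJ).
(b)–(c): forbidden (parity, ΔS, ΔL).
(b)–(d): forbidden (parity).
(c)–(d): forbidden (parity, ΔS, ΔL).
Allowed pairs: 0 of 6.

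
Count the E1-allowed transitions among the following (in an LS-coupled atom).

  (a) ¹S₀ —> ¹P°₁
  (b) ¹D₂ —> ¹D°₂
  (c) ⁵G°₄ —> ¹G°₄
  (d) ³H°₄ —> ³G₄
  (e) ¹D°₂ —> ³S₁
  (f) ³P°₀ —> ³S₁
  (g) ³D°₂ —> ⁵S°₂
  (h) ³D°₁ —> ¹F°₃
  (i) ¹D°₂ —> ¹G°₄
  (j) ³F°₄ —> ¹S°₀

(a) allowed
(b) allowed
(c) forbidden (parity, ΔS fail)
(d) allowed
(e) forbidden (ΔS, ΔL fail)
(f) allowed
(g) forbidden (parity, ΔS, ΔL fail)
(h) forbidden (parity, ΔS, ΔJ fail)
(i) forbidden (parity, ΔL, ΔJ fail)
(j) forbidden (parity, ΔS, ΔL, ΔJ fail)
Total allowed: 4 of 10.

4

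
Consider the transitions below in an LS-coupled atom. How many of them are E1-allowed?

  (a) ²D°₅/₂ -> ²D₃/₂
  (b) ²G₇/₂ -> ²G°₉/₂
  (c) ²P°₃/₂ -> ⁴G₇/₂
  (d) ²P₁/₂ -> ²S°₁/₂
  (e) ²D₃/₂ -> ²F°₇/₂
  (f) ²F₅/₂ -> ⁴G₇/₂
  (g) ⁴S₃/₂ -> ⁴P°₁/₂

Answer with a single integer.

4

(a) allowed
(b) allowed
(c) forbidden (ΔS, ΔL, ΔJ fail)
(d) allowed
(e) forbidden (ΔJ fails)
(f) forbidden (parity, ΔS fail)
(g) allowed
Total allowed: 4 of 7.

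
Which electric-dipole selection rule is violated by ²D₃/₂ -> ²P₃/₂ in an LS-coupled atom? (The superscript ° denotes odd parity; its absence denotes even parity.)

Parity must change: even → even — ✗.
ΔS = 0: S: 1/2 → 1/2 — ✓.
ΔL = 0, ±1 (not L=0↔0): L: 2 → 1, ΔL = -1 — ✓.
ΔJ = 0, ±1 (not J=0↔0): J: 3/2 → 3/2, ΔJ = +0 — ✓.

parity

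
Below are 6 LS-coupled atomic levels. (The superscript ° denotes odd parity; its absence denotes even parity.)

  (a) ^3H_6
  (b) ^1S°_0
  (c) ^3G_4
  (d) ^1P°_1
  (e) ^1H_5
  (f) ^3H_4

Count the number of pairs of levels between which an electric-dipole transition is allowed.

(a)–(b): forbidden (ΔS, ΔL, ΔJ).
(a)–(c): forbidden (parity, ΔJ).
(a)–(d): forbidden (ΔS, ΔL, ΔJ).
(a)–(e): forbidden (parity, ΔS).
(a)–(f): forbidden (parity, ΔJ).
(b)–(c): forbidden (ΔS, ΔL, ΔJ).
(b)–(d): forbidden (parity).
(b)–(e): forbidden (ΔL, ΔJ).
(b)–(f): forbidden (ΔS, ΔL, ΔJ).
(c)–(d): forbidden (ΔS, ΔL, ΔJ).
(c)–(e): forbidden (parity, ΔS).
(c)–(f): forbidden (parity).
(d)–(e): forbidden (ΔL, ΔJ).
(d)–(f): forbidden (ΔS, ΔL, ΔJ).
(e)–(f): forbidden (parity, ΔS).
Allowed pairs: 0 of 15.

0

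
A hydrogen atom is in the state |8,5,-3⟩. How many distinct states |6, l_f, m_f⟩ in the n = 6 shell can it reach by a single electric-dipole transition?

3

E1 requires Δl = ±1, so l_f ∈ {4, 6}; with 0 ≤ l_f ≤ n_f−1 = 5, the allowed l_f values are {4}.
For l_f = 4: m_f ∈ {m_i−1, m_i, m_i+1} ∩ [−4, 4] = {-4, -3, -2} → 3 states.
Total: 3.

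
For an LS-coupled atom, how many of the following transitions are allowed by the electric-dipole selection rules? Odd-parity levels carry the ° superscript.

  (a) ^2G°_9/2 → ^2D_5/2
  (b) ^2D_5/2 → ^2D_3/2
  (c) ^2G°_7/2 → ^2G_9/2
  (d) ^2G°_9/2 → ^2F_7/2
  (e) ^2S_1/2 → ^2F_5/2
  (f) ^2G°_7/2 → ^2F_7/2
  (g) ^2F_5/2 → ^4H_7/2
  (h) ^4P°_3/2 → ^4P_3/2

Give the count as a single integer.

(a) forbidden (ΔL, ΔJ fail)
(b) forbidden (parity fails)
(c) allowed
(d) allowed
(e) forbidden (parity, ΔL, ΔJ fail)
(f) allowed
(g) forbidden (parity, ΔS, ΔL fail)
(h) allowed
Total allowed: 4 of 8.

4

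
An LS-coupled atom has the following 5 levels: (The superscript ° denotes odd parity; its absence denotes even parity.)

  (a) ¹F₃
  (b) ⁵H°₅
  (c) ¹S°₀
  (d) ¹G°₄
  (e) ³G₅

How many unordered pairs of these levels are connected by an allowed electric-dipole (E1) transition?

1

(a)–(b): forbidden (ΔS, ΔL, ΔJ).
(a)–(c): forbidden (ΔL, ΔJ).
(a)–(d): allowed.
(a)–(e): forbidden (parity, ΔS, ΔJ).
(b)–(c): forbidden (parity, ΔS, ΔL, ΔJ).
(b)–(d): forbidden (parity, ΔS).
(b)–(e): forbidden (ΔS).
(c)–(d): forbidden (parity, ΔL, ΔJ).
(c)–(e): forbidden (ΔS, ΔL, ΔJ).
(d)–(e): forbidden (ΔS).
Allowed pairs: 1 of 10.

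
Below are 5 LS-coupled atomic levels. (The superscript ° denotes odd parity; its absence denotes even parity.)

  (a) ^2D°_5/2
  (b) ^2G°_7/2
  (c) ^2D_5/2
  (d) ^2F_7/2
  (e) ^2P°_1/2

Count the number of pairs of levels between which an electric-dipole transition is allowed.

3

(a)–(b): forbidden (parity, ΔL).
(a)–(c): allowed.
(a)–(d): allowed.
(a)–(e): forbidden (parity, ΔJ).
(b)–(c): forbidden (ΔL).
(b)–(d): allowed.
(b)–(e): forbidden (parity, ΔL, ΔJ).
(c)–(d): forbidden (parity).
(c)–(e): forbidden (ΔJ).
(d)–(e): forbidden (ΔL, ΔJ).
Allowed pairs: 3 of 10.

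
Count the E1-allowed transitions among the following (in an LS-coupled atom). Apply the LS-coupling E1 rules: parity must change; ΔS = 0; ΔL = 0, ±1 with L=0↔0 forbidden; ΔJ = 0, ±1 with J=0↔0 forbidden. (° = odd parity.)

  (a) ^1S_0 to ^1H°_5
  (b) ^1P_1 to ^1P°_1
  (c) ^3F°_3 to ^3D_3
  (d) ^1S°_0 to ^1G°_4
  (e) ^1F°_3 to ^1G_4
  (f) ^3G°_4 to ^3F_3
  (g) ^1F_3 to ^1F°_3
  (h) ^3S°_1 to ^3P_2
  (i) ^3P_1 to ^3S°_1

(a) forbidden (ΔL, ΔJ fail)
(b) allowed
(c) allowed
(d) forbidden (parity, ΔL, ΔJ fail)
(e) allowed
(f) allowed
(g) allowed
(h) allowed
(i) allowed
Total allowed: 7 of 9.

7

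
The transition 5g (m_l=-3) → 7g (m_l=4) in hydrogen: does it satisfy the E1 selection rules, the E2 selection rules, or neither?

Δl = 4 − 4 = +0; l_i + l_f = 8.
Δm_l = +7.
E1 (Δl = ±1, |Δm_l| ≤ 1): not satisfied.
E2 (Δl = 0,±2, l_i+l_f ≥ 2, |Δm_l| ≤ 2): not satisfied.

neither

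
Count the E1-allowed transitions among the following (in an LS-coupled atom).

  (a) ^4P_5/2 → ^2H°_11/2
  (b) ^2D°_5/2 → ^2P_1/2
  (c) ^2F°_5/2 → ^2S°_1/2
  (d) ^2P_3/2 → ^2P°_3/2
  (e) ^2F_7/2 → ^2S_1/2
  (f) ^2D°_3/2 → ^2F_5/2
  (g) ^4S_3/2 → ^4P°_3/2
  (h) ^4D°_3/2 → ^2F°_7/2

3

(a) forbidden (ΔS, ΔL, ΔJ fail)
(b) forbidden (ΔJ fails)
(c) forbidden (parity, ΔL, ΔJ fail)
(d) allowed
(e) forbidden (parity, ΔL, ΔJ fail)
(f) allowed
(g) allowed
(h) forbidden (parity, ΔS, ΔJ fail)
Total allowed: 3 of 8.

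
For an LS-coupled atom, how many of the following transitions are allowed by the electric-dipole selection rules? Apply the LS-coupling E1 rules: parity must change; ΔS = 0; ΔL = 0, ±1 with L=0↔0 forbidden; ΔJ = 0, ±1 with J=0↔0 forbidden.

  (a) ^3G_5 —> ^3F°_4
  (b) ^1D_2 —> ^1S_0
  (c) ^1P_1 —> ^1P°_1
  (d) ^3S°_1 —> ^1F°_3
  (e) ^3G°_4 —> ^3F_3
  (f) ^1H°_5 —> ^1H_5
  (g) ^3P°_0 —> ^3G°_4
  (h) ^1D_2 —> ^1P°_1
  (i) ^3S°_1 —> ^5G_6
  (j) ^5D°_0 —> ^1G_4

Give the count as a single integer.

(a) allowed
(b) forbidden (parity, ΔL, ΔJ fail)
(c) allowed
(d) forbidden (parity, ΔS, ΔL, ΔJ fail)
(e) allowed
(f) allowed
(g) forbidden (parity, ΔL, ΔJ fail)
(h) allowed
(i) forbidden (ΔS, ΔL, ΔJ fail)
(j) forbidden (ΔS, ΔL, ΔJ fail)
Total allowed: 5 of 10.

5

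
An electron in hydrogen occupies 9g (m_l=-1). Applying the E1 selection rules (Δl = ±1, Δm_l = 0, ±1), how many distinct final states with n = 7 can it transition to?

6

E1 requires Δl = ±1, so l_f ∈ {3, 5}; with 0 ≤ l_f ≤ n_f−1 = 6, the allowed l_f values are {3, 5}.
For l_f = 3: m_f ∈ {m_i−1, m_i, m_i+1} ∩ [−3, 3] = {-2, -1, 0} → 3 states.
For l_f = 5: m_f ∈ {m_i−1, m_i, m_i+1} ∩ [−5, 5] = {-2, -1, 0} → 3 states.
Total: 6.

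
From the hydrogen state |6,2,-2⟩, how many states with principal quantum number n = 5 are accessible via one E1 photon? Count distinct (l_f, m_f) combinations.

4

E1 requires Δl = ±1, so l_f ∈ {1, 3}; with 0 ≤ l_f ≤ n_f−1 = 4, the allowed l_f values are {1, 3}.
For l_f = 1: m_f ∈ {m_i−1, m_i, m_i+1} ∩ [−1, 1] = {-1} → 1 state.
For l_f = 3: m_f ∈ {m_i−1, m_i, m_i+1} ∩ [−3, 3] = {-3, -2, -1} → 3 states.
Total: 4.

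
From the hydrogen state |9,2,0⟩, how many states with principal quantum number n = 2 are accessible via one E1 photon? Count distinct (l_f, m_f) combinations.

3

E1 requires Δl = ±1, so l_f ∈ {1, 3}; with 0 ≤ l_f ≤ n_f−1 = 1, the allowed l_f values are {1}.
For l_f = 1: m_f ∈ {m_i−1, m_i, m_i+1} ∩ [−1, 1] = {-1, 0, 1} → 3 states.
Total: 3.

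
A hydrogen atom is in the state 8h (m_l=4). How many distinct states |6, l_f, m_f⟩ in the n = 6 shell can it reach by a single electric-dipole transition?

E1 requires Δl = ±1, so l_f ∈ {4, 6}; with 0 ≤ l_f ≤ n_f−1 = 5, the allowed l_f values are {4}.
For l_f = 4: m_f ∈ {m_i−1, m_i, m_i+1} ∩ [−4, 4] = {3, 4} → 2 states.
Total: 2.

2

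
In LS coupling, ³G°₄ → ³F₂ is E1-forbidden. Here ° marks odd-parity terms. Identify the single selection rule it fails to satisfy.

Reading off the term symbols: S 1→1, L 4→3, J 4→2, parity odd→even.
ΔL = 0, ±1 (not L=0↔0): L: 4 → 3, ΔL = -1 — ok.
ΔS = 0: S: 1 → 1 — ok.
Parity must change: odd → even — ok.
ΔJ = 0, ±1 (not J=0↔0): J: 4 → 2, ΔJ = -2 — fails.

the ΔJ = 0, ±1 rule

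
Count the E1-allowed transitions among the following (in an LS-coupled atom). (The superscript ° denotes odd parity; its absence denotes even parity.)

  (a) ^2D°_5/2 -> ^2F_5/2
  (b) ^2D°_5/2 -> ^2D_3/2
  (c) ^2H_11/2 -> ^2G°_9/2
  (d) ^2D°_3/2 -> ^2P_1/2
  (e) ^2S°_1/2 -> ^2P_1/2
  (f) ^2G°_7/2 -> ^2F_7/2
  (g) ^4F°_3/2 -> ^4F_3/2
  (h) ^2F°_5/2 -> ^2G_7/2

8

(a) allowed
(b) allowed
(c) allowed
(d) allowed
(e) allowed
(f) allowed
(g) allowed
(h) allowed
Total allowed: 8 of 8.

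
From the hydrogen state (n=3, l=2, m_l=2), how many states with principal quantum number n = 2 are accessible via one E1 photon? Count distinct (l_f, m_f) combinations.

1

E1 requires Δl = ±1, so l_f ∈ {1, 3}; with 0 ≤ l_f ≤ n_f−1 = 1, the allowed l_f values are {1}.
For l_f = 1: m_f ∈ {m_i−1, m_i, m_i+1} ∩ [−1, 1] = {1} → 1 state.
Total: 1.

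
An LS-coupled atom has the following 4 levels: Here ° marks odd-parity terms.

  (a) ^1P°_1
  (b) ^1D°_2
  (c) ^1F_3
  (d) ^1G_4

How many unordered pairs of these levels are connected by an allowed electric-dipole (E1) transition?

1

(a)–(b): forbidden (parity).
(a)–(c): forbidden (ΔL, ΔJ).
(a)–(d): forbidden (ΔL, ΔJ).
(b)–(c): allowed.
(b)–(d): forbidden (ΔL, ΔJ).
(c)–(d): forbidden (parity).
Allowed pairs: 1 of 6.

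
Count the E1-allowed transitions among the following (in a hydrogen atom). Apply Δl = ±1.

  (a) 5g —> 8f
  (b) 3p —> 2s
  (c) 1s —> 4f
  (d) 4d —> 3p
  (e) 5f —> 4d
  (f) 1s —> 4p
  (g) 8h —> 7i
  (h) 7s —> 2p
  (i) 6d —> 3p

(a) allowed
(b) allowed
(c) forbidden — Δl = +3 (E1 requires Δl = ±1)
(d) allowed
(e) allowed
(f) allowed
(g) allowed
(h) allowed
(i) allowed
Total allowed: 8 of 9.

8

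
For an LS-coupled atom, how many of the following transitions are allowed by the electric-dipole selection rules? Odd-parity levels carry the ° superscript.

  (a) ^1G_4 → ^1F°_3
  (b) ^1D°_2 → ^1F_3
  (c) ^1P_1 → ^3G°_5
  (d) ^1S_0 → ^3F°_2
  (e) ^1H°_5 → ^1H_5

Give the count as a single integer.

(a) allowed
(b) allowed
(c) forbidden (ΔS, ΔL, ΔJ fail)
(d) forbidden (ΔS, ΔL, ΔJ fail)
(e) allowed
Total allowed: 3 of 5.

3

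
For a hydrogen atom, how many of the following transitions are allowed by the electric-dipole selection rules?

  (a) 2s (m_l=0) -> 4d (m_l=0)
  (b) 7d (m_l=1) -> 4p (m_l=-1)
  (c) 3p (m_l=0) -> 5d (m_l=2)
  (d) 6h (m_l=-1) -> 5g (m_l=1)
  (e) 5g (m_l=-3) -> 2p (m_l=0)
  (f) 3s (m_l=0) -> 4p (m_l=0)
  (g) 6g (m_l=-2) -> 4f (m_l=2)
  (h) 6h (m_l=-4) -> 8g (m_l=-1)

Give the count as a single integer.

(a) forbidden — Δl = +2 (E1 requires Δl = ±1)
(b) forbidden — Δm_l = -2 (E1 requires Δm_l = 0, ±1)
(c) forbidden — Δm_l = +2 (E1 requires Δm_l = 0, ±1)
(d) forbidden — Δm_l = +2 (E1 requires Δm_l = 0, ±1)
(e) forbidden — Δl = -3 (E1 requires Δl = ±1); Δm_l = +3 (E1 requires Δm_l = 0, ±1)
(f) allowed
(g) forbidden — Δm_l = +4 (E1 requires Δm_l = 0, ±1)
(h) forbidden — Δm_l = +3 (E1 requires Δm_l = 0, ±1)
Total allowed: 1 of 8.

1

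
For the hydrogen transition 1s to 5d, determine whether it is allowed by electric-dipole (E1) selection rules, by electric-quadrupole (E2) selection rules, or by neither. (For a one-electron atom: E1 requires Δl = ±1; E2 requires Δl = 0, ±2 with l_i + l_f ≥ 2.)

Δl = 2 − 0 = +2; l_i + l_f = 2.
E1 (Δl = ±1): not satisfied.
E2 (Δl = 0,±2, l_i+l_f ≥ 2): satisfied.

E2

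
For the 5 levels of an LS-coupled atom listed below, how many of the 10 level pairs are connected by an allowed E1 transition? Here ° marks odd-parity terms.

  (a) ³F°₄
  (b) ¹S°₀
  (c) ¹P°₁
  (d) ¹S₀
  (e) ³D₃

(a)–(b): forbidden (parity, ΔS, ΔL, ΔJ).
(a)–(c): forbidden (parity, ΔS, ΔL, ΔJ).
(a)–(d): forbidden (ΔS, ΔL, ΔJ).
(a)–(e): allowed.
(b)–(c): forbidden (parity).
(b)–(d): forbidden (ΔL, ΔJ).
(b)–(e): forbidden (ΔS, ΔL, ΔJ).
(c)–(d): allowed.
(c)–(e): forbidden (ΔS, ΔJ).
(d)–(e): forbidden (parity, ΔS, ΔL, ΔJ).
Allowed pairs: 2 of 10.

2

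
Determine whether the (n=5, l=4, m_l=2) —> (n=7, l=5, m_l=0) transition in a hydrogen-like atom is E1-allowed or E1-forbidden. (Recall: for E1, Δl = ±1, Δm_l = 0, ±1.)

forbidden

Initial l = 4, final l = 5, so Δl = +1. E1 requires Δl = ±1: satisfied.
Δm_l = 0 − (2) = -2. E1 requires Δm_l = 0, ±1: violated.
The transition is electric-dipole forbidden.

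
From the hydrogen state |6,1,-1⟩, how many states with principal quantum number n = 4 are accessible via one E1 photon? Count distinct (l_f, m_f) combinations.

E1 requires Δl = ±1, so l_f ∈ {0, 2}; with 0 ≤ l_f ≤ n_f−1 = 3, the allowed l_f values are {0, 2}.
For l_f = 0: m_f ∈ {m_i−1, m_i, m_i+1} ∩ [−0, 0] = {0} → 1 state.
For l_f = 2: m_f ∈ {m_i−1, m_i, m_i+1} ∩ [−2, 2] = {-2, -1, 0} → 3 states.
Total: 4.

4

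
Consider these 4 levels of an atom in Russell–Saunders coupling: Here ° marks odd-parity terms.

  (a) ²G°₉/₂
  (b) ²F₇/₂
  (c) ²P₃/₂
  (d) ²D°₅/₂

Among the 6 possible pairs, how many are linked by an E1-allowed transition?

(a)–(b): allowed.
(a)–(c): forbidden (ΔL, ΔJ).
(a)–(d): forbidden (parity, ΔL, ΔJ).
(b)–(c): forbidden (parity, ΔL, ΔJ).
(b)–(d): allowed.
(c)–(d): allowed.
Allowed pairs: 3 of 6.

3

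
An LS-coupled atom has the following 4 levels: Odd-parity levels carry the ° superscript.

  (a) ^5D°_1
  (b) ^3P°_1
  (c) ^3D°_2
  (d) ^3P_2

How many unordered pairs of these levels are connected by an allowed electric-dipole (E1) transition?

(a)–(b): forbidden (parity, ΔS).
(a)–(c): forbidden (parity, ΔS).
(a)–(d): forbidden (ΔS).
(b)–(c): forbidden (parity).
(b)–(d): allowed.
(c)–(d): allowed.
Allowed pairs: 2 of 6.

2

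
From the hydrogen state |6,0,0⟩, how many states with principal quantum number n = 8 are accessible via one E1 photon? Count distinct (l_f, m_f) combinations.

E1 requires Δl = ±1, so l_f ∈ {-1, 1}; with 0 ≤ l_f ≤ n_f−1 = 7, the allowed l_f values are {1}.
For l_f = 1: m_f ∈ {m_i−1, m_i, m_i+1} ∩ [−1, 1] = {-1, 0, 1} → 3 states.
Total: 3.

3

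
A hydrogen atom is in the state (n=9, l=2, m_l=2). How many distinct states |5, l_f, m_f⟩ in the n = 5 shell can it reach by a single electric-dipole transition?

4

E1 requires Δl = ±1, so l_f ∈ {1, 3}; with 0 ≤ l_f ≤ n_f−1 = 4, the allowed l_f values are {1, 3}.
For l_f = 1: m_f ∈ {m_i−1, m_i, m_i+1} ∩ [−1, 1] = {1} → 1 state.
For l_f = 3: m_f ∈ {m_i−1, m_i, m_i+1} ∩ [−3, 3] = {1, 2, 3} → 3 states.
Total: 4.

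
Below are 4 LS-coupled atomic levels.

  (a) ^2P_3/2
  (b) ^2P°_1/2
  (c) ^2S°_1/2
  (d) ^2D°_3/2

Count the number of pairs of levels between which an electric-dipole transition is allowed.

(a)–(b): allowed.
(a)–(c): allowed.
(a)–(d): allowed.
(b)–(c): forbidden (parity).
(b)–(d): forbidden (parity).
(c)–(d): forbidden (parity, ΔL).
Allowed pairs: 3 of 6.

3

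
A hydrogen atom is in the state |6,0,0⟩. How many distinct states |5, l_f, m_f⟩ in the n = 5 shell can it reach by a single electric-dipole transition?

E1 requires Δl = ±1, so l_f ∈ {-1, 1}; with 0 ≤ l_f ≤ n_f−1 = 4, the allowed l_f values are {1}.
For l_f = 1: m_f ∈ {m_i−1, m_i, m_i+1} ∩ [−1, 1] = {-1, 0, 1} → 3 states.
Total: 3.

3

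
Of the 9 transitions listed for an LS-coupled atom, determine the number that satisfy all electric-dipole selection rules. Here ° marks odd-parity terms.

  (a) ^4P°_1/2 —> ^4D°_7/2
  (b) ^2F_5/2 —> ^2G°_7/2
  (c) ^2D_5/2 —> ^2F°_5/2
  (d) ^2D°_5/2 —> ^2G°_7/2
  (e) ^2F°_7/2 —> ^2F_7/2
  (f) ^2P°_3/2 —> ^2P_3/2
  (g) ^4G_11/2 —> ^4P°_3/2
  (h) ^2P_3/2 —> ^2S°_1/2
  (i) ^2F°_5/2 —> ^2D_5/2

(a) forbidden (parity, ΔJ fail)
(b) allowed
(c) allowed
(d) forbidden (parity, ΔL fail)
(e) allowed
(f) allowed
(g) forbidden (ΔL, ΔJ fail)
(h) allowed
(i) allowed
Total allowed: 6 of 9.

6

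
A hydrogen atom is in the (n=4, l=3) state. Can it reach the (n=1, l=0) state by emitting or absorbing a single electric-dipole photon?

Δl = 0 − 3 = -3; the E1 rule Δl = ±1 is fails.
The transition is electric-dipole forbidden.

forbidden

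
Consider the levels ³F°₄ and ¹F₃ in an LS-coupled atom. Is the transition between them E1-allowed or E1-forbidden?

forbidden

Parity must change: odd → even — passes.
ΔS = 0: S: 1 → 0 — fails.
ΔL = 0, ±1 (not L=0↔0): L: 3 → 3, ΔL = +0 — passes.
ΔJ = 0, ±1 (not J=0↔0): J: 4 → 3, ΔJ = -1 — passes.
Rule(s) violated: ΔS.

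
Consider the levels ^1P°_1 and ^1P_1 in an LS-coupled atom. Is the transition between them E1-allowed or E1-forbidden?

allowed

Parity must change: odd → even — passes.
ΔS = 0: S: 0 → 0 — passes.
ΔL = 0, ±1 (not L=0↔0): L: 1 → 1, ΔL = +0 — passes.
ΔJ = 0, ±1 (not J=0↔0): J: 1 → 1, ΔJ = +0 — passes.
All four E1 rules are satisfied.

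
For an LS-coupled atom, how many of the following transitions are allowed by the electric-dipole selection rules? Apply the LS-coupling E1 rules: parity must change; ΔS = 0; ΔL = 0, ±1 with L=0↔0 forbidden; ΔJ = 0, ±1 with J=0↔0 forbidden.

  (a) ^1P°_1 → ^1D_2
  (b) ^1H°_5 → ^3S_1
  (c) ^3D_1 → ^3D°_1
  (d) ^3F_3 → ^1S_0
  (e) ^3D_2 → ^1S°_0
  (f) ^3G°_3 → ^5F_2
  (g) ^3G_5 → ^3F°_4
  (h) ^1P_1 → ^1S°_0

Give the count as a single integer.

4

(a) allowed
(b) forbidden (ΔS, ΔL, ΔJ fail)
(c) allowed
(d) forbidden (parity, ΔS, ΔL, ΔJ fail)
(e) forbidden (ΔS, ΔL, ΔJ fail)
(f) forbidden (ΔS fails)
(g) allowed
(h) allowed
Total allowed: 4 of 8.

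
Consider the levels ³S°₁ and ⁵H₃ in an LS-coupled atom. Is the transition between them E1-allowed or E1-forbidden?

Reading off the term symbols: S 1→2, L 0→5, J 1→3, parity odd→even.
Parity must change: odd → even — satisfied.
ΔS = 0: S: 1 → 2 — violated.
ΔL = 0, ±1 (not L=0↔0): L: 0 → 5, ΔL = +5 — violated.
ΔJ = 0, ±1 (not J=0↔0): J: 1 → 3, ΔJ = +2 — violated.
Rule(s) violated: ΔS, ΔL, ΔJ.

forbidden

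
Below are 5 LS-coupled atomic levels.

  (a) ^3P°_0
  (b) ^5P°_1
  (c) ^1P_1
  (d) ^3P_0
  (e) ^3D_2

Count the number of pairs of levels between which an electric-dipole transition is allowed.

(a)–(b): forbidden (parity, ΔS).
(a)–(c): forbidden (ΔS).
(a)–(d): forbidden (ΔJ).
(a)–(e): forbidden (ΔJ).
(b)–(c): forbidden (ΔS).
(b)–(d): forbidden (ΔS).
(b)–(e): forbidden (ΔS).
(c)–(d): forbidden (parity, ΔS).
(c)–(e): forbidden (parity, ΔS).
(d)–(e): forbidden (parity, ΔJ).
Allowed pairs: 0 of 10.

0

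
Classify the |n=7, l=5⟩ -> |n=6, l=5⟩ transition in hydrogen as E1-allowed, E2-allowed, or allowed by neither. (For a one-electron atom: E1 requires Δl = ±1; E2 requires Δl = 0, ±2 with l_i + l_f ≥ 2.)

Δl = 5 − 5 = +0; l_i + l_f = 10.
E1 (Δl = ±1): not satisfied.
E2 (Δl = 0,±2, l_i+l_f ≥ 2): satisfied.

E2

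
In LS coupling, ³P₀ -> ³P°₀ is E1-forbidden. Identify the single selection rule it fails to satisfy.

Parity must change: even → odd — ok.
ΔS = 0: S: 1 → 1 — ok.
ΔL = 0, ±1 (not L=0↔0): L: 1 → 1, ΔL = +0 — ok.
ΔJ = 0, ±1 (not J=0↔0): J: 0 → 0, ΔJ = +0 — fails.

the J=0 ↔ J=0 exclusion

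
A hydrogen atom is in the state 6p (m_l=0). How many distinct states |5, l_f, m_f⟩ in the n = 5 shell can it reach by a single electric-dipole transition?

4

E1 requires Δl = ±1, so l_f ∈ {0, 2}; with 0 ≤ l_f ≤ n_f−1 = 4, the allowed l_f values are {0, 2}.
For l_f = 0: m_f ∈ {m_i−1, m_i, m_i+1} ∩ [−0, 0] = {0} → 1 state.
For l_f = 2: m_f ∈ {m_i−1, m_i, m_i+1} ∩ [−2, 2] = {-1, 0, 1} → 3 states.
Total: 4.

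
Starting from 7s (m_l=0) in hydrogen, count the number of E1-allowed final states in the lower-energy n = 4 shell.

E1 requires Δl = ±1, so l_f ∈ {-1, 1}; with 0 ≤ l_f ≤ n_f−1 = 3, the allowed l_f values are {1}.
For l_f = 1: m_f ∈ {m_i−1, m_i, m_i+1} ∩ [−1, 1] = {-1, 0, 1} → 3 states.
Total: 3.

3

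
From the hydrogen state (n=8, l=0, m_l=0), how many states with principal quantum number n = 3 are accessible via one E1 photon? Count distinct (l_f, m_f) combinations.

E1 requires Δl = ±1, so l_f ∈ {-1, 1}; with 0 ≤ l_f ≤ n_f−1 = 2, the allowed l_f values are {1}.
For l_f = 1: m_f ∈ {m_i−1, m_i, m_i+1} ∩ [−1, 1] = {-1, 0, 1} → 3 states.
Total: 3.

3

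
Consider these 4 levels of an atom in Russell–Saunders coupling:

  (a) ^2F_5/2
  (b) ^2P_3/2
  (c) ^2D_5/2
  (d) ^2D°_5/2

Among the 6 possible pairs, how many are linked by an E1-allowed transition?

3

(a)–(b): forbidden (parity, ΔL).
(a)–(c): forbidden (parity).
(a)–(d): allowed.
(b)–(c): forbidden (parity).
(b)–(d): allowed.
(c)–(d): allowed.
Allowed pairs: 3 of 6.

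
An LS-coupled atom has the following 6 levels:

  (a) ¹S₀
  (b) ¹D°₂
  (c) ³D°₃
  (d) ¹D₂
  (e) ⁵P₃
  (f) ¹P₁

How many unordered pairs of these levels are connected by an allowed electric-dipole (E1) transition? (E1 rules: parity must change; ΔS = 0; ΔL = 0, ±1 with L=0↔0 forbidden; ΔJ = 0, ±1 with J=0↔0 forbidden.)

2

(a)–(b): forbidden (ΔL, ΔJ).
(a)–(c): forbidden (ΔS, ΔL, ΔJ).
(a)–(d): forbidden (parity, ΔL, ΔJ).
(a)–(e): forbidden (parity, ΔS, ΔJ).
(a)–(f): forbidden (parity).
(b)–(c): forbidden (parity, ΔS).
(b)–(d): allowed.
(b)–(e): forbidden (ΔS).
(b)–(f): allowed.
(c)–(d): forbidden (ΔS).
(c)–(e): forbidden (ΔS).
(c)–(f): forbidden (ΔS, ΔJ).
(d)–(e): forbidden (parity, ΔS).
(d)–(f): forbidden (parity).
(e)–(f): forbidden (parity, ΔS, ΔJ).
Allowed pairs: 2 of 15.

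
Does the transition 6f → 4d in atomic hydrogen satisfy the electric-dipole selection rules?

allowed

Initial l = 3, final l = 2, so Δl = -1. E1 requires Δl = ±1: ok.
All E1 selection rules are satisfied.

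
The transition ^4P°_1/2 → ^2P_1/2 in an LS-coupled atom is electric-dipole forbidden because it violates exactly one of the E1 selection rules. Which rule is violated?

Initial level: S=3/2, L=1, J=1/2, parity odd. Final level: S=1/2, L=1, J=1/2, parity even.
Parity must change: odd → even — ✓.
ΔS = 0: S: 3/2 → 1/2 — ✗.
ΔL = 0, ±1 (not L=0↔0): L: 1 → 1, ΔL = +0 — ✓.
ΔJ = 0, ±1 (not J=0↔0): J: 1/2 → 1/2, ΔJ = +0 — ✓.

the ΔS = 0 rule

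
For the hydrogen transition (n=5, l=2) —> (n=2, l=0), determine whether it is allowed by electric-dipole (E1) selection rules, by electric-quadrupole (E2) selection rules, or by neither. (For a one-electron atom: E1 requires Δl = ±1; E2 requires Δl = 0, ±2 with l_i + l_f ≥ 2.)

E2

Δl = 0 − 2 = -2; l_i + l_f = 2.
E1 (Δl = ±1): not satisfied.
E2 (Δl = 0,±2, l_i+l_f ≥ 2): satisfied.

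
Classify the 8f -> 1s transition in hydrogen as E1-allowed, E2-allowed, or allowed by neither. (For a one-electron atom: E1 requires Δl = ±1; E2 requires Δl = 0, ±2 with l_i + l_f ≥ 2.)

Δl = 0 − 3 = -3; l_i + l_f = 3.
E1 (Δl = ±1): not satisfied.
E2 (Δl = 0,±2, l_i+l_f ≥ 2): not satisfied.

neither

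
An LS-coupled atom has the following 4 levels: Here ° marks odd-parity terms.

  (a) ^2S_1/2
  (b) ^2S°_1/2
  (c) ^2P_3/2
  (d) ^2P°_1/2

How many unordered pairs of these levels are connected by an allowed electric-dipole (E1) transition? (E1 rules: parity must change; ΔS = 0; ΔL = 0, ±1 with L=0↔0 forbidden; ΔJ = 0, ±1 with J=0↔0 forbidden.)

3

(a)–(b): forbidden (ΔL).
(a)–(c): forbidden (parity).
(a)–(d): allowed.
(b)–(c): allowed.
(b)–(d): forbidden (parity).
(c)–(d): allowed.
Allowed pairs: 3 of 6.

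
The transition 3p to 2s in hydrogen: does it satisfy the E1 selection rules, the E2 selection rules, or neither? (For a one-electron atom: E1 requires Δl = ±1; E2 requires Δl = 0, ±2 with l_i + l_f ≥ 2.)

Δl = 0 − 1 = -1; l_i + l_f = 1.
E1 (Δl = ±1): satisfied.
E2 (Δl = 0,±2, l_i+l_f ≥ 2): not satisfied.

E1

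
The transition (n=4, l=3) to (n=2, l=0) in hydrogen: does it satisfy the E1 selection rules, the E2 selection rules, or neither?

Δl = 0 − 3 = -3; l_i + l_f = 3.
E1 (Δl = ±1): not satisfied.
E2 (Δl = 0,±2, l_i+l_f ≥ 2): not satisfied.

neither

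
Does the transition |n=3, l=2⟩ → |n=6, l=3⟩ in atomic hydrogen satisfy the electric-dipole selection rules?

allowed

Initial l = 2, final l = 3, so Δl = +1. E1 requires Δl = ±1: ✓.
All E1 selection rules are satisfied.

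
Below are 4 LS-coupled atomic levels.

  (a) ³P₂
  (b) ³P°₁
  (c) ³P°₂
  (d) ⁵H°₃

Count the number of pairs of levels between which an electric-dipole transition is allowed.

2

(a)–(b): allowed.
(a)–(c): allowed.
(a)–(d): forbidden (ΔS, ΔL).
(b)–(c): forbidden (parity).
(b)–(d): forbidden (parity, ΔS, ΔL, ΔJ).
(c)–(d): forbidden (parity, ΔS, ΔL).
Allowed pairs: 2 of 6.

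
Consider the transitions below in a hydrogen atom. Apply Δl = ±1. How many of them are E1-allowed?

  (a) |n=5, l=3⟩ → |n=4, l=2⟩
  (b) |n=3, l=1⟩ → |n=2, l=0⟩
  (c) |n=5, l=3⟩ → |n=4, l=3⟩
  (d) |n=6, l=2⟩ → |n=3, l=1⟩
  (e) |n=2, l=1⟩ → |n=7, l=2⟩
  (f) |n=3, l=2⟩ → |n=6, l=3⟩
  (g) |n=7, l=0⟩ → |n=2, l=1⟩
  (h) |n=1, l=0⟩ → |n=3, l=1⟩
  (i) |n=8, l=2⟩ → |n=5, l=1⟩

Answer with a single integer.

8

(a) allowed
(b) allowed
(c) forbidden — Δl = +0 (E1 requires Δl = ±1)
(d) allowed
(e) allowed
(f) allowed
(g) allowed
(h) allowed
(i) allowed
Total allowed: 8 of 9.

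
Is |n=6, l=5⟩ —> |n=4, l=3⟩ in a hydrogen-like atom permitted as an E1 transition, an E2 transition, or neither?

E2

Δl = 3 − 5 = -2; l_i + l_f = 8.
E1 (Δl = ±1): not satisfied.
E2 (Δl = 0,±2, l_i+l_f ≥ 2): satisfied.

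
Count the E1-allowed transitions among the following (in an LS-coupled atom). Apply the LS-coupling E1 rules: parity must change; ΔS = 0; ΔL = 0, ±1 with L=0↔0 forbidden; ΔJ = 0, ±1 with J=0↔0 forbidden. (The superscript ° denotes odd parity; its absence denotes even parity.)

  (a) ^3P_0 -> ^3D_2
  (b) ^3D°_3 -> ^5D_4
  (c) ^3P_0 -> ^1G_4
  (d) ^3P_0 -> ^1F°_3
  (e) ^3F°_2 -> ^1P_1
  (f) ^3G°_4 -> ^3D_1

(a) forbidden (parity, ΔJ fail)
(b) forbidden (ΔS fails)
(c) forbidden (parity, ΔS, ΔL, ΔJ fail)
(d) forbidden (ΔS, ΔL, ΔJ fail)
(e) forbidden (ΔS, ΔL fail)
(f) forbidden (ΔL, ΔJ fail)
Total allowed: 0 of 6.

0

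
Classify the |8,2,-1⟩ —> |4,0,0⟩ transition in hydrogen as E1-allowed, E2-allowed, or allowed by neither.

E2

Δl = 0 − 2 = -2; l_i + l_f = 2.
Δm_l = +1.
E1 (Δl = ±1, |Δm_l| ≤ 1): not satisfied.
E2 (Δl = 0,±2, l_i+l_f ≥ 2, |Δm_l| ≤ 2): satisfied.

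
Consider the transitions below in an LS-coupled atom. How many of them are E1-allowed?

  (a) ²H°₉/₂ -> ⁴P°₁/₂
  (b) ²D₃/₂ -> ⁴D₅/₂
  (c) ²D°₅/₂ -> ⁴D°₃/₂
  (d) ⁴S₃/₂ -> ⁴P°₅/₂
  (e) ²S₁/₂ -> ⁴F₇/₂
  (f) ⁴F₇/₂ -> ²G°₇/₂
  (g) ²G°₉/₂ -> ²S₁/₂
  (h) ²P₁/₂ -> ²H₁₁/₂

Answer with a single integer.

1

(a) forbidden (parity, ΔS, ΔL, ΔJ fail)
(b) forbidden (parity, ΔS fail)
(c) forbidden (parity, ΔS fail)
(d) allowed
(e) forbidden (parity, ΔS, ΔL, ΔJ fail)
(f) forbidden (ΔS fails)
(g) forbidden (ΔL, ΔJ fail)
(h) forbidden (parity, ΔL, ΔJ fail)
Total allowed: 1 of 8.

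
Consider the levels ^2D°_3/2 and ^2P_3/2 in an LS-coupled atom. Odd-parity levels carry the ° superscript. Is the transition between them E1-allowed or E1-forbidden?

ΔJ = 0, ±1 (not J=0↔0): J: 3/2 → 3/2, ΔJ = +0 — ok.
ΔL = 0, ±1 (not L=0↔0): L: 2 → 1, ΔL = -1 — ok.
Parity must change: odd → even — ok.
ΔS = 0: S: 1/2 → 1/2 — ok.
All four E1 rules are satisfied.

allowed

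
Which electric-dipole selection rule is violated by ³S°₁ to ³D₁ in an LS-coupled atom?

ΔS = 0: S: 1 → 1 — satisfied.
ΔJ = 0, ±1 (not J=0↔0): J: 1 → 1, ΔJ = +0 — satisfied.
Parity must change: odd → even — satisfied.
ΔL = 0, ±1 (not L=0↔0): L: 0 → 2, ΔL = +2 — violated.

the ΔL = 0, ±1 rule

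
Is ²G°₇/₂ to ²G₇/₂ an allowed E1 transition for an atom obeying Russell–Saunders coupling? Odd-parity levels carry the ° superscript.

allowed

Parity must change: odd → even — ✓.
ΔS = 0: S: 1/2 → 1/2 — ✓.
ΔL = 0, ±1 (not L=0↔0): L: 4 → 4, ΔL = +0 — ✓.
ΔJ = 0, ±1 (not J=0↔0): J: 7/2 → 7/2, ΔJ = +0 — ✓.
All four E1 rules are satisfied.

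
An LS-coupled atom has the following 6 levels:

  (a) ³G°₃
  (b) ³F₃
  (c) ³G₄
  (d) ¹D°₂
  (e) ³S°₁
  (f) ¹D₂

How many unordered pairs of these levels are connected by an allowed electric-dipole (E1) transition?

(a)–(b): allowed.
(a)–(c): allowed.
(a)–(d): forbidden (parity, ΔS, ΔL).
(a)–(e): forbidden (parity, ΔL, ΔJ).
(a)–(f): forbidden (ΔS, ΔL).
(b)–(c): forbidden (parity).
(b)–(d): forbidden (ΔS).
(b)–(e): forbidden (ΔL, ΔJ).
(b)–(f): forbidden (parity, ΔS).
(c)–(d): forbidden (ΔS, ΔL, ΔJ).
(c)–(e): forbidden (ΔL, ΔJ).
(c)–(f): forbidden (parity, ΔS, ΔL, ΔJ).
(d)–(e): forbidden (parity, ΔS, ΔL).
(d)–(f): allowed.
(e)–(f): forbidden (ΔS, ΔL).
Allowed pairs: 3 of 15.

3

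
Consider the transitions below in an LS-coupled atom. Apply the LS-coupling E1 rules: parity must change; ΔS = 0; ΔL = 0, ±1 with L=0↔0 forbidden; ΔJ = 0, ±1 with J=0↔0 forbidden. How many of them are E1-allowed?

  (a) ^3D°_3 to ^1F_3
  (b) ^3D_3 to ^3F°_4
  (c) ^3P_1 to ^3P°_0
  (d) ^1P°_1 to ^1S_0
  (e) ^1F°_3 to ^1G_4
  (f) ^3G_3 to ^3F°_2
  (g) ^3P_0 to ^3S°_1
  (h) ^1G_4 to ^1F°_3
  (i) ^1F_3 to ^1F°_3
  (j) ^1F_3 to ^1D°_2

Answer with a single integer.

9

(a) forbidden (ΔS fails)
(b) allowed
(c) allowed
(d) allowed
(e) allowed
(f) allowed
(g) allowed
(h) allowed
(i) allowed
(j) allowed
Total allowed: 9 of 10.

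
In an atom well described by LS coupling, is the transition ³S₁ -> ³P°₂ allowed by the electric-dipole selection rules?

ΔL = 0, ±1 (not L=0↔0): L: 0 → 1, ΔL = +1 — satisfied.
ΔS = 0: S: 1 → 1 — satisfied.
Parity must change: even → odd — satisfied.
ΔJ = 0, ±1 (not J=0↔0): J: 1 → 2, ΔJ = +1 — satisfied.
All four E1 rules are satisfied.

allowed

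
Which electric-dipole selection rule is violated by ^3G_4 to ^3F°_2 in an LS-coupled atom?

Reading off the term symbols: S 1→1, L 4→3, J 4→2, parity even→odd.
Parity must change: even → odd — satisfied.
ΔS = 0: S: 1 → 1 — satisfied.
ΔL = 0, ±1 (not L=0↔0): L: 4 → 3, ΔL = -1 — satisfied.
ΔJ = 0, ±1 (not J=0↔0): J: 4 → 2, ΔJ = -2 — violated.

the ΔJ = 0, ±1 rule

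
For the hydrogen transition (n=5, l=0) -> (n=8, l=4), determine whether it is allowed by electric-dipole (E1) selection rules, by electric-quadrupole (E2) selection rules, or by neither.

neither

Δl = 4 − 0 = +4; l_i + l_f = 4.
E1 (Δl = ±1): not satisfied.
E2 (Δl = 0,±2, l_i+l_f ≥ 2): not satisfied.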